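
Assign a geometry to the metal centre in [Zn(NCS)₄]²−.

tetrahedral

Each isothiocyanate is −1; balancing the −2 overall charge requires Zn(II).
Group 12 minus oxidation state 2 gives a d¹⁰ configuration.
With 4 monodentate ligands the coordination number is 4.
A d¹⁰ ion has no crystal-field stabilisation preference between square planar and tetrahedral, so four ligands adopt the sterically favoured tetrahedral geometry.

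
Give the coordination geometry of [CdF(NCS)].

Summing ligand charges against the 0 overall charge gives an oxidation state of +2 for cadmium.
Cd sits in group 12, so the d-electron count is 12 − 2 = 10.
With 2 monodentate ligands the coordination number is 2.
A d¹⁰ ion with only two ligands adopts a linear arrangement (sp hybridisation; no CFSE preference).

linear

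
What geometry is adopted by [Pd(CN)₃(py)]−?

square planar

Each cyanide is −1; pyridine is neutral; balancing the −1 overall charge requires Pd(II).
Group 10 minus oxidation state 2 gives a d⁸ configuration.
Coordination number: 4.
A 4d d⁸ ion has a large crystal-field splitting; square planar leaves the high-energy d_{x²−y²} orbital empty and maximises CFSE.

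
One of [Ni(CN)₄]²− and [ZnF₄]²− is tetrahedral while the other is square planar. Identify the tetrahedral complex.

[ZnF₄]²−

For [Ni(CN)₄]²−: Each cyanide is −1; balancing the −2 overall charge requires Ni(II). Group 10 minus oxidation state 2 gives a d⁸ configuration. Cyanide is a strong-field ligand (high in the spectrochemical series). A 3d d⁸ ion with strong-field ligands gains enough CFSE to favour square planar over tetrahedral. → square planar.
For [ZnF₄]²−: Each fluoride is −1; balancing the −2 overall charge requires Zn(II). Zn sits in group 12, so the d-electron count is 12 − 2 = 10. A d¹⁰ ion has no crystal-field stabilisation preference between square planar and tetrahedral, so four ligands adopt the sterically favoured tetrahedral geometry. → tetrahedral.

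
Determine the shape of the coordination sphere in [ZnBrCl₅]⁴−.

octahedral

Summing ligand charges against the −4 overall charge gives an oxidation state of +2 for zinc.
Group 12 minus oxidation state 2 gives a d¹⁰ configuration.
Coordination number: 6.
Six donors around a single metal centre give an octahedral coordination sphere.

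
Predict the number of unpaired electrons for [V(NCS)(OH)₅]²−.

Each isothiocyanate is −1; each hydroxide is −1; balancing the −2 overall charge requires V(IV).
Group 5 minus oxidation state 4 gives a d¹ configuration.
In an octahedral field the d¹ configuration is t₂g¹e_g⁰ (only one arrangement possible), giving 1 unpaired electron.

1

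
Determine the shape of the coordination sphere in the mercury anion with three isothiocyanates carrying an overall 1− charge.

Summing ligand charges against the −1 overall charge gives an oxidation state of +2 for mercury.
Mercury is a group-12 element; Hg(II) is therefore d¹⁰.
With 3 monodentate ligands the coordination number is 3.
Three ligands around a d¹⁰ centre minimise repulsion in a trigonal-planar arrangement.

trigonal planar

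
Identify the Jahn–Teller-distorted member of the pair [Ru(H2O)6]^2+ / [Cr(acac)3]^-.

[Ru(H2O)6]^2+: Ligand charges: water is neutral. With an overall charge of +2 the ruthenium centre must be in the +2 oxidation state. Ruthenium is a group-8 element; Ru(II) is therefore d⁶. A 4d ion has a large Δₒ and is invariably low-spin. The d⁶ configuration leaves the e_g set evenly filled (or empty) — no strong Jahn–Teller driving force.
[Cr(acac)3]^-: Each acetylacetonate is −1; balancing the −1 overall charge requires Cr(II). Group 6 minus oxidation state 2 gives a d⁴ configuration. Acetylacetonate is a weak-field ligand for a first-row metal, so the complex is high-spin. The t₂g³e_g¹ (high-spin) configuration has an unevenly filled e_g set; the Jahn–Teller theorem predicts a tetragonal distortion (typically axial elongation) to lift the degeneracy.

[Cr(acac)3]^-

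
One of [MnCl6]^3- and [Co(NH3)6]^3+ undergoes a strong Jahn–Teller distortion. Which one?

[MnCl6]^3-: Each chloride is −1; balancing the −3 overall charge requires Mn(III). Mn sits in group 7, so the d-electron count is 7 − 3 = 4. Chloride is a weak-field ligand for a first-row metal, so the complex is high-spin. The t₂g³e_g¹ (high-spin) configuration has an unevenly filled e_g set; the Jahn–Teller theorem predicts a tetragonal distortion (typically axial elongation) to lift the degeneracy.
[Co(NH3)6]^3+: Ammonia is neutral; balancing the +3 overall charge requires Co(III). Co sits in group 9, so the d-electron count is 9 − 3 = 6. Co(III) has an exceptionally large octahedral splitting and is low-spin with essentially every ligand except fluoride. The d⁶ configuration leaves the e_g set evenly filled (or empty) — no strong Jahn–Teller driving force.

[MnCl6]^3-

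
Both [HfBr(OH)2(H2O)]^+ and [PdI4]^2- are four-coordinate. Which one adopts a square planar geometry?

[PdI4]^2-

For [HfBr(OH)2(H2O)]^+: Ligand charges: each bromide is −1; each hydroxide is −1; water is neutral. With an overall charge of +1 the hafnium centre must be in the +4 oxidation state. Hafnium is a group-4 element; Hf(IV) is therefore d⁰. A d⁰ ion has no crystal-field stabilisation preference between square planar and tetrahedral, so four ligands adopt the sterically favoured tetrahedral geometry. → tetrahedral.
For [PdI4]^2-: Ligand charges: each iodide is −1. With an overall charge of −2 the palladium centre must be in the +2 oxidation state. Group 10 minus oxidation state 2 gives a d⁸ configuration. A 4d d⁸ ion has a large crystal-field splitting; square planar leaves the high-energy d_{x²−y²} orbital empty and maximises CFSE. → square planar.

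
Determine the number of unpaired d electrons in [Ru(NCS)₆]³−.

1

Ligand charges: each isothiocyanate is −1. With an overall charge of −3 the ruthenium centre must be in the +3 oxidation state.
Ru sits in group 8, so the d-electron count is 8 − 3 = 5.
The spin state decides the count: a 4d ion has a large Δₒ and is invariably low-spin.
An octahedral low-spin d⁵ ion is t₂g⁵e_g⁰, giving 1 unpaired electron.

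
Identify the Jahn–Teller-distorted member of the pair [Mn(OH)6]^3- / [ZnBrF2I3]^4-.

[Mn(OH)6]^3-: Ligand charges: each hydroxide is −1. With an overall charge of −3 the manganese centre must be in the +3 oxidation state. Group 7 minus oxidation state 3 gives a d⁴ configuration. Hydroxide is a weak-field ligand for a first-row metal, so the complex is high-spin. The t₂g³e_g¹ (high-spin) configuration has an unevenly filled e_g set; the Jahn–Teller theorem predicts a tetragonal distortion (typically axial elongation) to lift the degeneracy.
[ZnBrF2I3]^4-: Summing ligand charges against the −4 overall charge gives an oxidation state of +2 for zinc. Zn sits in group 12, so the d-electron count is 12 − 2 = 10. The d¹⁰ configuration leaves the e_g set evenly filled (or empty) — no strong Jahn–Teller driving force.

[Mn(OH)6]^3-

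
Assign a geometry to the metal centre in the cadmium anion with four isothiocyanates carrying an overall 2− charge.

Summing ligand charges against the −2 overall charge gives an oxidation state of +2 for cadmium.
Cd sits in group 12, so the d-electron count is 12 − 2 = 10.
With 4 monodentate ligands the coordination number is 4.
A d¹⁰ ion has no crystal-field stabilisation preference between square planar and tetrahedral, so four ligands adopt the sterically favoured tetrahedral geometry.

tetrahedral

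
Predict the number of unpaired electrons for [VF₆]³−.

2 unpaired electrons

Each fluoride is −1; balancing the −3 overall charge requires V(III).
Group 5 minus oxidation state 3 gives a d² configuration.
In an octahedral field the d² configuration is t₂g²e_g⁰ (only one arrangement possible), giving 2 unpaired electrons.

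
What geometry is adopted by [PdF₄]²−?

Each fluoride is −1; balancing the −2 overall charge requires Pd(II).
Pd sits in group 10, so the d-electron count is 10 − 2 = 8.
Coordination number: 4.
A 4d d⁸ ion has a large crystal-field splitting; square planar leaves the high-energy d_{x²−y²} orbital empty and maximises CFSE.

square planar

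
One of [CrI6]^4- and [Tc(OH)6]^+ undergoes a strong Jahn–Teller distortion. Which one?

[CrI6]^4-

[CrI6]^4-: Ligand charges: each iodide is −1. With an overall charge of −4 the chromium centre must be in the +2 oxidation state. Chromium is a group-6 element; Cr(II) is therefore d⁴. Iodide is a weak-field ligand for a first-row metal, so the complex is high-spin. The t₂g³e_g¹ (high-spin) configuration has an unevenly filled e_g set; the Jahn–Teller theorem predicts a tetragonal distortion (typically axial elongation) to lift the degeneracy.
[Tc(OH)6]^+: Summing ligand charges against the +1 overall charge gives an oxidation state of +7 for technetium. Technetium is a group-7 element; Tc(VII) is therefore d⁰. The d⁰ configuration leaves the e_g set evenly filled (or empty) — no strong Jahn–Teller driving force.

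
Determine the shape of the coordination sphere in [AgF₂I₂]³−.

Each fluoride is −1; each iodide is −1; balancing the −3 overall charge requires Ag(I).
Group 11 minus oxidation state 1 gives a d¹⁰ configuration.
Coordination number: 4.
A d¹⁰ ion has no crystal-field stabilisation preference between square planar and tetrahedral, so four ligands adopt the sterically favoured tetrahedral geometry.

tetrahedral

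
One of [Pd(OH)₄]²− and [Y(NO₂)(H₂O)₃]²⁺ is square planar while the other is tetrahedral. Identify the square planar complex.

For [Pd(OH)₄]²−: Summing ligand charges against the −2 overall charge gives an oxidation state of +2 for palladium. Group 10 minus oxidation state 2 gives a d⁸ configuration. A 4d d⁸ ion has a large crystal-field splitting; square planar leaves the high-energy d_{x²−y²} orbital empty and maximises CFSE. → square planar.
For [Y(NO₂)(H₂O)₃]²⁺: Ligand charges: each nitro (N-bound nitrite) is −1; water is neutral. With an overall charge of +2 the yttrium centre must be in the +3 oxidation state. Y sits in group 3, so the d-electron count is 3 − 3 = 0. A d⁰ ion has no crystal-field stabilisation preference between square planar and tetrahedral, so four ligands adopt the sterically favoured tetrahedral geometry. → tetrahedral.

[Pd(OH)₄]²−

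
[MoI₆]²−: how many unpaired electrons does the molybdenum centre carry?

2

Each iodide is −1; balancing the −2 overall charge requires Mo(IV).
Group 6 minus oxidation state 4 gives a d² configuration.
In an octahedral field the d² configuration is t₂g²e_g⁰ (only one arrangement possible), giving 2 unpaired electrons.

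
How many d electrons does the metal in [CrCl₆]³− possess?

Ligand charges: each chloride is −1. With an overall charge of −3 the chromium centre must be in the +3 oxidation state.
Chromium is a group-6 element; Cr(III) is therefore d³.

d³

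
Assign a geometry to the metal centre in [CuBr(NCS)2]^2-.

trigonal planar

Ligand charges: each bromide is −1; each isothiocyanate is −1. With an overall charge of −2 the copper centre must be in the +1 oxidation state.
Cu sits in group 11, so the d-electron count is 11 − 1 = 10.
Coordination number: 3.
Three ligands around a d¹⁰ centre minimise repulsion in a trigonal-planar arrangement.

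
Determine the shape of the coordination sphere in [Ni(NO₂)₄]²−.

square planar

Ligand charges: each nitro (N-bound nitrite) is −1. With an overall charge of −2 the nickel centre must be in the +2 oxidation state.
Ni sits in group 10, so the d-electron count is 10 − 2 = 8.
Coordination number: 4.
Nitro (N-bound nitrite) is a strong-field ligand (high in the spectrochemical series).
A 3d d⁸ ion with strong-field ligands gains enough CFSE to favour square planar over tetrahedral.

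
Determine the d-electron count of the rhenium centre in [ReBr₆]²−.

Ligand charges: each bromide is −1. With an overall charge of −2 the rhenium centre must be in the +4 oxidation state.
Re sits in group 7, so the d-electron count is 7 − 4 = 3.

d³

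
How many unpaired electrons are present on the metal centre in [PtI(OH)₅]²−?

0 unpaired electrons

Summing ligand charges against the −2 overall charge gives an oxidation state of +4 for platinum.
Pt sits in group 10, so the d-electron count is 10 − 4 = 6.
The spin state decides the count: a 5d ion has a large Δₒ and is invariably low-spin.
An octahedral low-spin d⁶ ion is t₂g⁶e_g⁰, giving 0 unpaired electrons.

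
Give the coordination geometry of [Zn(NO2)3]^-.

Ligand charges: each nitro (N-bound nitrite) is −1. With an overall charge of −1 the zinc centre must be in the +2 oxidation state.
Zn sits in group 12, so the d-electron count is 12 − 2 = 10.
With 3 monodentate ligands the coordination number is 3.
Three ligands around a d¹⁰ centre minimise repulsion in a trigonal-planar arrangement.

trigonal planar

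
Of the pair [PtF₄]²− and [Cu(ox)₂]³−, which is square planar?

For [PtF₄]²−: Each fluoride is −1; balancing the −2 overall charge requires Pt(II). Pt sits in group 10, so the d-electron count is 10 − 2 = 8. A 5d d⁸ ion has a large crystal-field splitting; square planar leaves the high-energy d_{x²−y²} orbital empty and maximises CFSE. → square planar.
For [Cu(ox)₂]³−: Summing ligand charges against the −3 overall charge gives an oxidation state of +1 for copper. Cu sits in group 11, so the d-electron count is 11 − 1 = 10. A d¹⁰ ion has no crystal-field stabilisation preference between square planar and tetrahedral, so four ligands adopt the sterically favoured tetrahedral geometry. → tetrahedral.

[PtF₄]²−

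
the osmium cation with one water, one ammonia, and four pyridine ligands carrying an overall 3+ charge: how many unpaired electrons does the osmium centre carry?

1

Water is neutral; ammonia is neutral; pyridine is neutral; balancing the +3 overall charge requires Os(III).
Osmium is a group-8 element; Os(III) is therefore d⁵.
The spin state decides the count: a 5d ion has a large Δₒ and is invariably low-spin.
An octahedral low-spin d⁵ ion is t₂g⁵e_g⁰, giving 1 unpaired electron.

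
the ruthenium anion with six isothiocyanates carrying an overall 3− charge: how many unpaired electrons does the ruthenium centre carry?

1 unpaired electron

Ligand charges: each isothiocyanate is −1. With an overall charge of −3 the ruthenium centre must be in the +3 oxidation state.
Ru sits in group 8, so the d-electron count is 8 − 3 = 5.
The spin state decides the count: a 4d ion has a large Δₒ and is invariably low-spin.
An octahedral low-spin d⁵ ion is t₂g⁵e_g⁰, giving 1 unpaired electron.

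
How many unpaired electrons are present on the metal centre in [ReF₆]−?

2

Each fluoride is −1; balancing the −1 overall charge requires Re(V).
Rhenium is a group-7 element; Re(V) is therefore d².
In an octahedral field the d² configuration is t₂g²e_g⁰ (only one arrangement possible), giving 2 unpaired electrons.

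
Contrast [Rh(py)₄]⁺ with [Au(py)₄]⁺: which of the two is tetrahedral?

For [Rh(py)₄]⁺: Ligand charges: pyridine is neutral. With an overall charge of +1 the rhodium centre must be in the +1 oxidation state. Rh sits in group 9, so the d-electron count is 9 − 1 = 8. A 4d d⁸ ion has a large crystal-field splitting; square planar leaves the high-energy d_{x²−y²} orbital empty and maximises CFSE. → square planar.
For [Au(py)₄]⁺: Ligand charges: pyridine is neutral. With an overall charge of +1 the gold centre must be in the +1 oxidation state. Au sits in group 11, so the d-electron count is 11 − 1 = 10. A d¹⁰ ion has no crystal-field stabilisation preference between square planar and tetrahedral, so four ligands adopt the sterically favoured tetrahedral geometry. → tetrahedral.

[Au(py)₄]⁺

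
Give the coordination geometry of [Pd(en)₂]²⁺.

square planar

Summing ligand charges against the +2 overall charge gives an oxidation state of +2 for palladium.
Pd sits in group 10, so the d-electron count is 10 − 2 = 8.
Counting donor atoms: 2×ethylenediamine (bidentate) → 4 donors. Coordination number = 4.
A 4d d⁸ ion has a large crystal-field splitting; square planar leaves the high-energy d_{x²−y²} orbital empty and maximises CFSE.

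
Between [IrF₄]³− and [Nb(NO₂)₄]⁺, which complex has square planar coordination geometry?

For [IrF₄]³−: Summing ligand charges against the −3 overall charge gives an oxidation state of +1 for iridium. Group 9 minus oxidation state 1 gives a d⁸ configuration. A 5d d⁸ ion has a large crystal-field splitting; square planar leaves the high-energy d_{x²−y²} orbital empty and maximises CFSE. → square planar.
For [Nb(NO₂)₄]⁺: Ligand charges: each nitro (N-bound nitrite) is −1. With an overall charge of +1 the niobium centre must be in the +5 oxidation state. Group 5 minus oxidation state 5 gives a d⁰ configuration. A d⁰ ion has no crystal-field stabilisation preference between square planar and tetrahedral, so four ligands adopt the sterically favoured tetrahedral geometry. → tetrahedral.

[IrF₄]³−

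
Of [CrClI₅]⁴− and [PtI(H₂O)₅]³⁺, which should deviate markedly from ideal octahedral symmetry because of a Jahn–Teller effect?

[CrClI₅]⁴−: Each chloride is −1; each iodide is −1; balancing the −4 overall charge requires Cr(II). Group 6 minus oxidation state 2 gives a d⁴ configuration. Chloride and iodide are weak-field ligands for a first-row metal, so the complex is high-spin. The t₂g³e_g¹ (high-spin) configuration has an unevenly filled e_g set; the Jahn–Teller theorem predicts a tetragonal distortion (typically axial elongation) to lift the degeneracy.
[PtI(H₂O)₅]³⁺: Each iodide is −1; water is neutral; balancing the +3 overall charge requires Pt(IV). Group 10 minus oxidation state 4 gives a d⁶ configuration. A 5d ion has a large Δₒ and is invariably low-spin. The d⁶ configuration leaves the e_g set evenly filled (or empty) — no strong Jahn–Teller driving force.

[CrClI₅]⁴−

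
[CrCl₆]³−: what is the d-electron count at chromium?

Summing ligand charges against the −3 overall charge gives an oxidation state of +3 for chromium.
Cr sits in group 6, so the d-electron count is 6 − 3 = 3.

d3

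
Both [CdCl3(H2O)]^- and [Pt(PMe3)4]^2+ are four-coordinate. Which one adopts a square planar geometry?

For [CdCl3(H2O)]^-: Each chloride is −1; water is neutral; balancing the −1 overall charge requires Cd(II). Cadmium is a group-12 element; Cd(II) is therefore d¹⁰. A d¹⁰ ion has no crystal-field stabilisation preference between square planar and tetrahedral, so four ligands adopt the sterically favoured tetrahedral geometry. → tetrahedral.
For [Pt(PMe3)4]^2+: Ligand charges: trimethylphosphine is neutral. With an overall charge of +2 the platinum centre must be in the +2 oxidation state. Group 10 minus oxidation state 2 gives a d⁸ configuration. A 5d d⁸ ion has a large crystal-field splitting; square planar leaves the high-energy d_{x²−y²} orbital empty and maximises CFSE. → square planar.

[Pt(PMe3)4]^2+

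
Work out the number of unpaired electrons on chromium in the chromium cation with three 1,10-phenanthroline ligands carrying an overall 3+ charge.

3

Summing ligand charges against the +3 overall charge gives an oxidation state of +3 for chromium.
Chromium is a group-6 element; Cr(III) is therefore d³.
Counting donor atoms: 3×1,10-phenanthroline (bidentate) → 6 donors. Coordination number = 6.
In an octahedral field the d³ configuration is t₂g³e_g⁰ (only one arrangement possible), giving 3 unpaired electrons.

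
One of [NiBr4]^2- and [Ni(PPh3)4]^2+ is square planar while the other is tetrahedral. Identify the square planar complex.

For [NiBr4]^2-: Summing ligand charges against the −2 overall charge gives an oxidation state of +2 for nickel. Ni sits in group 10, so the d-electron count is 10 − 2 = 8. Bromide is a weak-field ligand. With weak-field ligands the CFSE gain from square planar is small, so a 3d d⁸ ion takes the sterically preferred tetrahedral geometry. → tetrahedral.
For [Ni(PPh3)4]^2+: Summing ligand charges against the +2 overall charge gives an oxidation state of +2 for nickel. Ni sits in group 10, so the d-electron count is 10 − 2 = 8. Triphenylphosphine is a strong-field ligand (high in the spectrochemical series). A 3d d⁸ ion with strong-field ligands gains enough CFSE to favour square planar over tetrahedral. → square planar.

[Ni(PPh3)4]^2+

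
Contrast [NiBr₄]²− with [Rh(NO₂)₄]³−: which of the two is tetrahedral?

[NiBr₄]²−

For [NiBr₄]²−: Summing ligand charges against the −2 overall charge gives an oxidation state of +2 for nickel. Group 10 minus oxidation state 2 gives a d⁸ configuration. Bromide is a weak-field ligand. With weak-field ligands the CFSE gain from square planar is small, so a 3d d⁸ ion takes the sterically preferred tetrahedral geometry. → tetrahedral.
For [Rh(NO₂)₄]³−: Each nitro (N-bound nitrite) is −1; balancing the −3 overall charge requires Rh(I). Rhodium is a group-9 element; Rh(I) is therefore d⁸. A 4d d⁸ ion has a large crystal-field splitting; square planar leaves the high-energy d_{x²−y²} orbital empty and maximises CFSE. → square planar.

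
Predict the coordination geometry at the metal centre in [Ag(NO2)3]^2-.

trigonal planar

Summing ligand charges against the −2 overall charge gives an oxidation state of +1 for silver.
Ag sits in group 11, so the d-electron count is 11 − 1 = 10.
With 3 monodentate ligands the coordination number is 3.
Three ligands around a d¹⁰ centre minimise repulsion in a trigonal-planar arrangement.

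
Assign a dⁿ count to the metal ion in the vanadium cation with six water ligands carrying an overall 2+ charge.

d³

Summing ligand charges against the +2 overall charge gives an oxidation state of +2 for vanadium.
Group 5 minus oxidation state 2 gives a d³ configuration.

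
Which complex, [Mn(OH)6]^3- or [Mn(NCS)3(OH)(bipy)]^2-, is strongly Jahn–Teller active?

[Mn(OH)6]^3-

[Mn(OH)6]^3-: Ligand charges: each hydroxide is −1. With an overall charge of −3 the manganese centre must be in the +3 oxidation state. Manganese is a group-7 element; Mn(III) is therefore d⁴. Hydroxide is a weak-field ligand for a first-row metal, so the complex is high-spin. The t₂g³e_g¹ (high-spin) configuration has an unevenly filled e_g set; the Jahn–Teller theorem predicts a tetragonal distortion (typically axial elongation) to lift the degeneracy.
[Mn(NCS)3(OH)(bipy)]^2-: Ligand charges: each isothiocyanate is −1; each hydroxide is −1; 2,2′-bipyridine is neutral. With an overall charge of −2 the manganese centre must be in the +2 oxidation state. Manganese is a group-7 element; Mn(II) is therefore d⁵. Hydroxide and isothiocyanate are weak-field ligands for a first-row metal, so the complex is high-spin. The d⁵ configuration leaves the e_g set evenly filled (or empty) — no strong Jahn–Teller driving force.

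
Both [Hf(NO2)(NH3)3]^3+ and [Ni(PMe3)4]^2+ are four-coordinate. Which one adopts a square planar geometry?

For [Hf(NO2)(NH3)3]^3+: Summing ligand charges against the +3 overall charge gives an oxidation state of +4 for hafnium. Group 4 minus oxidation state 4 gives a d⁰ configuration. A d⁰ ion has no crystal-field stabilisation preference between square planar and tetrahedral, so four ligands adopt the sterically favoured tetrahedral geometry. → tetrahedral.
For [Ni(PMe3)4]^2+: Ligand charges: trimethylphosphine is neutral. With an overall charge of +2 the nickel centre must be in the +2 oxidation state. Ni sits in group 10, so the d-electron count is 10 − 2 = 8. Trimethylphosphine is a strong-field ligand (high in the spectrochemical series). A 3d d⁸ ion with strong-field ligands gains enough CFSE to favour square planar over tetrahedral. → square planar.

[Ni(PMe3)4]^2+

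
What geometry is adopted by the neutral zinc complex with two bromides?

linear

Each bromide is −1; balancing the 0 overall charge requires Zn(II).
Zinc is a group-12 element; Zn(II) is therefore d¹⁰.
With 2 monodentate ligands the coordination number is 2.
A d¹⁰ ion with only two ligands adopts a linear arrangement (sp hybridisation; no CFSE preference).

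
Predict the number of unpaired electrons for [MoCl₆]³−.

3

Each chloride is −1; balancing the −3 overall charge requires Mo(III).
Mo sits in group 6, so the d-electron count is 6 − 3 = 3.
In an octahedral field the d³ configuration is t₂g³e_g⁰ (only one arrangement possible), giving 3 unpaired electrons.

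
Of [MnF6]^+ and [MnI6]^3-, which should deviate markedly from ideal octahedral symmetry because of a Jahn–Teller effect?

[MnF6]^+: Each fluoride is −1; balancing the +1 overall charge requires Mn(VII). Mn sits in group 7, so the d-electron count is 7 − 7 = 0. The d⁰ configuration leaves the e_g set evenly filled (or empty) — no strong Jahn–Teller driving force.
[MnI6]^3-: Each iodide is −1; balancing the −3 overall charge requires Mn(III). Manganese is a group-7 element; Mn(III) is therefore d⁴. Iodide is a weak-field ligand for a first-row metal, so the complex is high-spin. The t₂g³e_g¹ (high-spin) configuration has an unevenly filled e_g set; the Jahn–Teller theorem predicts a tetragonal distortion (typically axial elongation) to lift the degeneracy.

[MnI6]^3-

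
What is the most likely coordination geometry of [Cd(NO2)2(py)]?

Ligand charges: each nitro (N-bound nitrite) is −1; pyridine is neutral. With an overall charge of 0 the cadmium centre must be in the +2 oxidation state.
Cd sits in group 12, so the d-electron count is 12 − 2 = 10.
Coordination number: 3.
Three ligands around a d¹⁰ centre minimise repulsion in a trigonal-planar arrangement.

trigonal planar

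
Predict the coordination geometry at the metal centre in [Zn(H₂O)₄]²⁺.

tetrahedral

Summing ligand charges against the +2 overall charge gives an oxidation state of +2 for zinc.
Zn sits in group 12, so the d-electron count is 12 − 2 = 10.
Coordination number: 4.
A d¹⁰ ion has no crystal-field stabilisation preference between square planar and tetrahedral, so four ligands adopt the sterically favoured tetrahedral geometry.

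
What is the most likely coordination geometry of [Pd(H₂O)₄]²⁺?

square planar

Water is neutral; balancing the +2 overall charge requires Pd(II).
Pd sits in group 10, so the d-electron count is 10 − 2 = 8.
With 4 monodentate ligands the coordination number is 4.
A 4d d⁸ ion has a large crystal-field splitting; square planar leaves the high-energy d_{x²−y²} orbital empty and maximises CFSE.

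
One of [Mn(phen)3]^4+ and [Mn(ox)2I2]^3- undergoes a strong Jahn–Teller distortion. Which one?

[Mn(phen)3]^4+: Summing ligand charges against the +4 overall charge gives an oxidation state of +4 for manganese. Group 7 minus oxidation state 4 gives a d³ configuration. The d³ configuration leaves the e_g set evenly filled (or empty) — no strong Jahn–Teller driving force.
[Mn(ox)2I2]^3-: Ligand charges: each oxalate is −2; each iodide is −1. With an overall charge of −3 the manganese centre must be in the +3 oxidation state. Group 7 minus oxidation state 3 gives a d⁴ configuration. Iodide and oxalate are weak-field ligands for a first-row metal, so the complex is high-spin. The t₂g³e_g¹ (high-spin) configuration has an unevenly filled e_g set; the Jahn–Teller theorem predicts a tetragonal distortion (typically axial elongation) to lift the degeneracy.

[Mn(ox)2I2]^3-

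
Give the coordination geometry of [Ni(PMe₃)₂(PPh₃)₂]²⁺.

square planar

Ligand charges: trimethylphosphine is neutral; triphenylphosphine is neutral. With an overall charge of +2 the nickel centre must be in the +2 oxidation state.
Ni sits in group 10, so the d-electron count is 10 − 2 = 8.
With 4 monodentate ligands the coordination number is 4.
Trimethylphosphine and triphenylphosphine are strong-field ligands (high in the spectrochemical series).
A 3d d⁸ ion with strong-field ligands gains enough CFSE to favour square planar over tetrahedral.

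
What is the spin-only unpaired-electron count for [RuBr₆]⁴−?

Summing ligand charges against the −4 overall charge gives an oxidation state of +2 for ruthenium.
Group 8 minus oxidation state 2 gives a d⁶ configuration.
The spin state decides the count: a 4d ion has a large Δₒ and is invariably low-spin.
An octahedral low-spin d⁶ ion is t₂g⁶e_g⁰, giving 0 unpaired electrons.

0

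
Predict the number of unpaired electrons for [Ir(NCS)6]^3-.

0

Summing ligand charges against the −3 overall charge gives an oxidation state of +3 for iridium.
Group 9 minus oxidation state 3 gives a d⁶ configuration.
The spin state decides the count: a 5d ion has a large Δₒ and is invariably low-spin.
An octahedral low-spin d⁶ ion is t₂g⁶e_g⁰, giving 0 unpaired electrons.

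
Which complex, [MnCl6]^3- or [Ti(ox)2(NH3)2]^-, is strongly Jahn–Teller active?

[MnCl6]^3-: Each chloride is −1; balancing the −3 overall charge requires Mn(III). Manganese is a group-7 element; Mn(III) is therefore d⁴. Chloride is a weak-field ligand for a first-row metal, so the complex is high-spin. The t₂g³e_g¹ (high-spin) configuration has an unevenly filled e_g set; the Jahn–Teller theorem predicts a tetragonal distortion (typically axial elongation) to lift the degeneracy.
[Ti(ox)2(NH3)2]^-: Ligand charges: each oxalate is −2; ammonia is neutral. With an overall charge of −1 the titanium centre must be in the +3 oxidation state. Titanium is a group-4 element; Ti(III) is therefore d¹. The d¹ configuration leaves the e_g set evenly filled (or empty) — no strong Jahn–Teller driving force.

[MnCl6]^3-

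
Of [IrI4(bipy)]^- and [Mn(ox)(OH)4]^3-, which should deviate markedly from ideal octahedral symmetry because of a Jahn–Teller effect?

[IrI4(bipy)]^-: Ligand charges: each iodide is −1; 2,2′-bipyridine is neutral. With an overall charge of −1 the iridium centre must be in the +3 oxidation state. Iridium is a group-9 element; Ir(III) is therefore d⁶. A 5d ion has a large Δₒ and is invariably low-spin. The d⁶ configuration leaves the e_g set evenly filled (or empty) — no strong Jahn–Teller driving force.
[Mn(ox)(OH)4]^3-: Summing ligand charges against the −3 overall charge gives an oxidation state of +3 for manganese. Manganese is a group-7 element; Mn(III) is therefore d⁴. Hydroxide and oxalate are weak-field ligands for a first-row metal, so the complex is high-spin. The t₂g³e_g¹ (high-spin) configuration has an unevenly filled e_g set; the Jahn–Teller theorem predicts a tetragonal distortion (typically axial elongation) to lift the degeneracy.

[Mn(ox)(OH)4]^3-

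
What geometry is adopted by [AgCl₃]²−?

Summing ligand charges against the −2 overall charge gives an oxidation state of +1 for silver.
Group 11 minus oxidation state 1 gives a d¹⁰ configuration.
With 3 monodentate ligands the coordination number is 3.
Three ligands around a d¹⁰ centre minimise repulsion in a trigonal-planar arrangement.

trigonal planar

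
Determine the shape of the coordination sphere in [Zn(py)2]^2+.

linear

Ligand charges: pyridine is neutral. With an overall charge of +2 the zinc centre must be in the +2 oxidation state.
Zinc is a group-12 element; Zn(II) is therefore d¹⁰.
With 2 monodentate ligands the coordination number is 2.
A d¹⁰ ion with only two ligands adopts a linear arrangement (sp hybridisation; no CFSE preference).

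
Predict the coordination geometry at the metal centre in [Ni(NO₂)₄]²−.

square planar

Ligand charges: each nitro (N-bound nitrite) is −1. With an overall charge of −2 the nickel centre must be in the +2 oxidation state.
Group 10 minus oxidation state 2 gives a d⁸ configuration.
With 4 monodentate ligands the coordination number is 4.
Nitro (N-bound nitrite) is a strong-field ligand (high in the spectrochemical series).
A 3d d⁸ ion with strong-field ligands gains enough CFSE to favour square planar over tetrahedral.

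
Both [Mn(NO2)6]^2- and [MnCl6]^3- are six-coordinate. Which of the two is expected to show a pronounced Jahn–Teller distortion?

[Mn(NO2)6]^2-: Ligand charges: each nitro (N-bound nitrite) is −1. With an overall charge of −2 the manganese centre must be in the +4 oxidation state. Group 7 minus oxidation state 4 gives a d³ configuration. The d³ configuration leaves the e_g set evenly filled (or empty) — no strong Jahn–Teller driving force.
[MnCl6]^3-: Summing ligand charges against the −3 overall charge gives an oxidation state of +3 for manganese. Manganese is a group-7 element; Mn(III) is therefore d⁴. Chloride is a weak-field ligand for a first-row metal, so the complex is high-spin. The t₂g³e_g¹ (high-spin) configuration has an unevenly filled e_g set; the Jahn–Teller theorem predicts a tetragonal distortion (typically axial elongation) to lift the degeneracy.

[MnCl6]^3-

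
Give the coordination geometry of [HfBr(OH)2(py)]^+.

tetrahedral

Summing ligand charges against the +1 overall charge gives an oxidation state of +4 for hafnium.
Hafnium is a group-4 element; Hf(IV) is therefore d⁰.
Coordination number: 4.
A d⁰ ion has no crystal-field stabilisation preference between square planar and tetrahedral, so four ligands adopt the sterically favoured tetrahedral geometry.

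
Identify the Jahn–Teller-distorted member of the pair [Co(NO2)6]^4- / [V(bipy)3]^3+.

[Co(NO2)6]^4-: Each nitro (N-bound nitrite) is −1; balancing the −4 overall charge requires Co(II). Cobalt is a group-9 element; Co(II) is therefore d⁷. Nitro (N-bound nitrite) is a strong-field ligand (high in the spectrochemical series) for a first-row metal, so the complex is low-spin. The t₂g⁶e_g¹ (low-spin) configuration has an unevenly filled e_g set; the Jahn–Teller theorem predicts a tetragonal distortion (typically axial elongation) to lift the degeneracy.
[V(bipy)3]^3+: Ligand charges: 2,2′-bipyridine is neutral. With an overall charge of +3 the vanadium centre must be in the +3 oxidation state. Group 5 minus oxidation state 3 gives a d² configuration. The d² configuration leaves the e_g set evenly filled (or empty) — no strong Jahn–Teller driving force.

[Co(NO2)6]^4-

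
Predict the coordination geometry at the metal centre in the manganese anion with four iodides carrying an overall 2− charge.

tetrahedral

Ligand charges: each iodide is −1. With an overall charge of −2 the manganese centre must be in the +2 oxidation state.
Mn sits in group 7, so the d-electron count is 7 − 2 = 5.
With 4 monodentate ligands the coordination number is 4.
Iodide is a weak-field ligand.
A high-spin d⁵ ion has zero CFSE in either geometry, so four ligands adopt the sterically favoured tetrahedral geometry.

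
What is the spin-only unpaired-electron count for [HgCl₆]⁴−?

0 unpaired electrons

Each chloride is −1; balancing the −4 overall charge requires Hg(II).
Mercury is a group-12 element; Hg(II) is therefore d¹⁰.
In an octahedral field the d¹⁰ configuration is t₂g⁶e_g⁴, giving 0 unpaired electrons.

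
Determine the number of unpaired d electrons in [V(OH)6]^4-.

3 unpaired electrons

Ligand charges: each hydroxide is −1. With an overall charge of −4 the vanadium centre must be in the +2 oxidation state.
Vanadium is a group-5 element; V(II) is therefore d³.
In an octahedral field the d³ configuration is t₂g³e_g⁰ (only one arrangement possible), giving 3 unpaired electrons.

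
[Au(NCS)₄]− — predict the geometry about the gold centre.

Ligand charges: each isothiocyanate is −1. With an overall charge of −1 the gold centre must be in the +3 oxidation state.
Gold is a group-11 element; Au(III) is therefore d⁸.
With 4 monodentate ligands the coordination number is 4.
A 5d d⁸ ion has a large crystal-field splitting; square planar leaves the high-energy d_{x²−y²} orbital empty and maximises CFSE.

square planar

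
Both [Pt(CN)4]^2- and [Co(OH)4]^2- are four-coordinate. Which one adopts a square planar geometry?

[Pt(CN)4]^2-

For [Pt(CN)4]^2-: Ligand charges: each cyanide is −1. With an overall charge of −2 the platinum centre must be in the +2 oxidation state. Platinum is a group-10 element; Pt(II) is therefore d⁸. A 5d d⁸ ion has a large crystal-field splitting; square planar leaves the high-energy d_{x²−y²} orbital empty and maximises CFSE. → square planar.
For [Co(OH)4]^2-: Each hydroxide is −1; balancing the −2 overall charge requires Co(II). Cobalt is a group-9 element; Co(II) is therefore d⁷. For a high-spin 3d d⁷ ion with weak-field ligands the small Δₜ gives little square-planar CFSE advantage, so four ligands adopt the sterically favoured tetrahedral geometry. → tetrahedral.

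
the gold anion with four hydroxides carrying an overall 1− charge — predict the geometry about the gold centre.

square planar

Each hydroxide is −1; balancing the −1 overall charge requires Au(III).
Group 11 minus oxidation state 3 gives a d⁸ configuration.
Coordination number: 4.
A 5d d⁸ ion has a large crystal-field splitting; square planar leaves the high-energy d_{x²−y²} orbital empty and maximises CFSE.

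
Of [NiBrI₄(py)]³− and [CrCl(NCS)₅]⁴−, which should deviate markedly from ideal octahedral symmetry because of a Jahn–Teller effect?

[CrCl(NCS)₅]⁴−

[NiBrI₄(py)]³−: Summing ligand charges against the −3 overall charge gives an oxidation state of +2 for nickel. Ni sits in group 10, so the d-electron count is 10 − 2 = 8. The d⁸ configuration leaves the e_g set evenly filled (or empty) — no strong Jahn–Teller driving force.
[CrCl(NCS)₅]⁴−: Summing ligand charges against the −4 overall charge gives an oxidation state of +2 for chromium. Group 6 minus oxidation state 2 gives a d⁴ configuration. Chloride and isothiocyanate are weak-field ligands for a first-row metal, so the complex is high-spin. The t₂g³e_g¹ (high-spin) configuration has an unevenly filled e_g set; the Jahn–Teller theorem predicts a tetragonal distortion (typically axial elongation) to lift the degeneracy.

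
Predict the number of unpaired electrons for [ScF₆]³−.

Ligand charges: each fluoride is −1. With an overall charge of −3 the scandium centre must be in the +3 oxidation state.
Group 3 minus oxidation state 3 gives a d⁰ configuration.
In an octahedral field the d⁰ configuration is t₂g⁰e_g⁰, giving 0 unpaired electrons.

0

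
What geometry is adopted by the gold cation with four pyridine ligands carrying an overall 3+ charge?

square planar

Pyridine is neutral; balancing the +3 overall charge requires Au(III).
Au sits in group 11, so the d-electron count is 11 − 3 = 8.
Coordination number: 4.
A 5d d⁸ ion has a large crystal-field splitting; square planar leaves the high-energy d_{x²−y²} orbital empty and maximises CFSE.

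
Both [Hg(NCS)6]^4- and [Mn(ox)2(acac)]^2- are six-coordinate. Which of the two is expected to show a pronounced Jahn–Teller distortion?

[Mn(ox)2(acac)]^2-

[Hg(NCS)6]^4-: Ligand charges: each isothiocyanate is −1. With an overall charge of −4 the mercury centre must be in the +2 oxidation state. Hg sits in group 12, so the d-electron count is 12 − 2 = 10. The d¹⁰ configuration leaves the e_g set evenly filled (or empty) — no strong Jahn–Teller driving force.
[Mn(ox)2(acac)]^2-: Each oxalate is −2; each acetylacetonate is −1; balancing the −2 overall charge requires Mn(III). Group 7 minus oxidation state 3 gives a d⁴ configuration. Acetylacetonate and oxalate are weak-field ligands for a first-row metal, so the complex is high-spin. The t₂g³e_g¹ (high-spin) configuration has an unevenly filled e_g set; the Jahn–Teller theorem predicts a tetragonal distortion (typically axial elongation) to lift the degeneracy.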